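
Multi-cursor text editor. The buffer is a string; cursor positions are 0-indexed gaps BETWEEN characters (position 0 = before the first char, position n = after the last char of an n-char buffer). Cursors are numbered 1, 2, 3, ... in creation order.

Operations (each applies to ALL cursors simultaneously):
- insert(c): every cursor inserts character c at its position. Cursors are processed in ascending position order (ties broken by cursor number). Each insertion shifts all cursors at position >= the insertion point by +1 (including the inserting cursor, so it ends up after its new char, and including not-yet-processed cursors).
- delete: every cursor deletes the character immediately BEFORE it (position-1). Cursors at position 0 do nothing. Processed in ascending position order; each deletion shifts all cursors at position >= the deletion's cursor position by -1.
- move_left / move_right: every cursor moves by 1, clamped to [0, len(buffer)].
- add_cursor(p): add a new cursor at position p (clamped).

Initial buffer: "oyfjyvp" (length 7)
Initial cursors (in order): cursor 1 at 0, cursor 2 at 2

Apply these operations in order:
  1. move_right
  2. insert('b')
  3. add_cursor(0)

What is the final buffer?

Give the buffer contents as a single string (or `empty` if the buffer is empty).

After op 1 (move_right): buffer="oyfjyvp" (len 7), cursors c1@1 c2@3, authorship .......
After op 2 (insert('b')): buffer="obyfbjyvp" (len 9), cursors c1@2 c2@5, authorship .1..2....
After op 3 (add_cursor(0)): buffer="obyfbjyvp" (len 9), cursors c3@0 c1@2 c2@5, authorship .1..2....

Answer: obyfbjyvp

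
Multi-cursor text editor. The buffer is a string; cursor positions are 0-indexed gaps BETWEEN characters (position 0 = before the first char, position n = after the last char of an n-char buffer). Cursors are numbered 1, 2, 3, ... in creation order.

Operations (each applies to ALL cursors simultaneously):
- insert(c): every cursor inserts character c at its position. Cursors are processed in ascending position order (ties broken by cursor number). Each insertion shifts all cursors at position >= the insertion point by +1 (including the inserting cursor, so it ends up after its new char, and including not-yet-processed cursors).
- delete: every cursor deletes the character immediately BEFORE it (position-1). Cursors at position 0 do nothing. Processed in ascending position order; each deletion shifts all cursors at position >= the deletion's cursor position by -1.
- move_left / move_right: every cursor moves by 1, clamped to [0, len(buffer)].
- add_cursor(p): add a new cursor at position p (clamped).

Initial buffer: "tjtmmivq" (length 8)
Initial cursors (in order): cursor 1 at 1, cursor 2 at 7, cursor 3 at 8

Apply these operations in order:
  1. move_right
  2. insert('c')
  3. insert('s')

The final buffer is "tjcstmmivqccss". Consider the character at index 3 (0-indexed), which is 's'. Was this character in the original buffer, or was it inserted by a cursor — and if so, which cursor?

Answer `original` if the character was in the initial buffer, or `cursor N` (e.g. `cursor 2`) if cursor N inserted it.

After op 1 (move_right): buffer="tjtmmivq" (len 8), cursors c1@2 c2@8 c3@8, authorship ........
After op 2 (insert('c')): buffer="tjctmmivqcc" (len 11), cursors c1@3 c2@11 c3@11, authorship ..1......23
After op 3 (insert('s')): buffer="tjcstmmivqccss" (len 14), cursors c1@4 c2@14 c3@14, authorship ..11......2323
Authorship (.=original, N=cursor N): . . 1 1 . . . . . . 2 3 2 3
Index 3: author = 1

Answer: cursor 1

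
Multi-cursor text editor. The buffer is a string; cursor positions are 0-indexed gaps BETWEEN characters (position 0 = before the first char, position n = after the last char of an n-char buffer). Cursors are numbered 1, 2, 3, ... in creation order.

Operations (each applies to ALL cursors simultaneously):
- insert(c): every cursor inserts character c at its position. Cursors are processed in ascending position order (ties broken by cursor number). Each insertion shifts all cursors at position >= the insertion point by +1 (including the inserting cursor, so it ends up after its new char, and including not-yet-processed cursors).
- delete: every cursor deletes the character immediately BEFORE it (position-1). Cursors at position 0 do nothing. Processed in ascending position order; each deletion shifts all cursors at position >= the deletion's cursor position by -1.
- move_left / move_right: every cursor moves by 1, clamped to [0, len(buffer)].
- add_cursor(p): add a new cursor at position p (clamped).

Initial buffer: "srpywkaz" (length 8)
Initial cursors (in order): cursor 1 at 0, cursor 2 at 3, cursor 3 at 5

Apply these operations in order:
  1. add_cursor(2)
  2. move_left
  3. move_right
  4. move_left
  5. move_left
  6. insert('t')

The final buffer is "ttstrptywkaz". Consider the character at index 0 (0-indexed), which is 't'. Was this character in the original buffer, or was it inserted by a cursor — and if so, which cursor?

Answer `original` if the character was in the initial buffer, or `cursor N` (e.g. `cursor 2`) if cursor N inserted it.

Answer: cursor 1

Derivation:
After op 1 (add_cursor(2)): buffer="srpywkaz" (len 8), cursors c1@0 c4@2 c2@3 c3@5, authorship ........
After op 2 (move_left): buffer="srpywkaz" (len 8), cursors c1@0 c4@1 c2@2 c3@4, authorship ........
After op 3 (move_right): buffer="srpywkaz" (len 8), cursors c1@1 c4@2 c2@3 c3@5, authorship ........
After op 4 (move_left): buffer="srpywkaz" (len 8), cursors c1@0 c4@1 c2@2 c3@4, authorship ........
After op 5 (move_left): buffer="srpywkaz" (len 8), cursors c1@0 c4@0 c2@1 c3@3, authorship ........
After op 6 (insert('t')): buffer="ttstrptywkaz" (len 12), cursors c1@2 c4@2 c2@4 c3@7, authorship 14.2..3.....
Authorship (.=original, N=cursor N): 1 4 . 2 . . 3 . . . . .
Index 0: author = 1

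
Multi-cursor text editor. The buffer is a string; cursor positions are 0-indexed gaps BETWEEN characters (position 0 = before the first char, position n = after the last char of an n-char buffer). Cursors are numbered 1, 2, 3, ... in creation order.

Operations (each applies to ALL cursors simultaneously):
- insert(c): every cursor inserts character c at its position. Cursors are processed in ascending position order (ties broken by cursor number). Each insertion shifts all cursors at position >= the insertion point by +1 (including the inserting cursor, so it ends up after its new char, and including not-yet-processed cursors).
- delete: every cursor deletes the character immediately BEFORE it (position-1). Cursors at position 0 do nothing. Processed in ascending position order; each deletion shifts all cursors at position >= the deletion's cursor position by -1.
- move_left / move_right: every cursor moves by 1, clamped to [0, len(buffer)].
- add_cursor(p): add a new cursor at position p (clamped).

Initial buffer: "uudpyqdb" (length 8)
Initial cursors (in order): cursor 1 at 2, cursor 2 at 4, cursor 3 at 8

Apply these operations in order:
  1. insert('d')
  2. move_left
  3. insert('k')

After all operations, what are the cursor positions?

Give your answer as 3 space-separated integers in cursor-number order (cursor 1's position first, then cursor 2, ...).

After op 1 (insert('d')): buffer="uuddpdyqdbd" (len 11), cursors c1@3 c2@6 c3@11, authorship ..1..2....3
After op 2 (move_left): buffer="uuddpdyqdbd" (len 11), cursors c1@2 c2@5 c3@10, authorship ..1..2....3
After op 3 (insert('k')): buffer="uukddpkdyqdbkd" (len 14), cursors c1@3 c2@7 c3@13, authorship ..11..22....33

Answer: 3 7 13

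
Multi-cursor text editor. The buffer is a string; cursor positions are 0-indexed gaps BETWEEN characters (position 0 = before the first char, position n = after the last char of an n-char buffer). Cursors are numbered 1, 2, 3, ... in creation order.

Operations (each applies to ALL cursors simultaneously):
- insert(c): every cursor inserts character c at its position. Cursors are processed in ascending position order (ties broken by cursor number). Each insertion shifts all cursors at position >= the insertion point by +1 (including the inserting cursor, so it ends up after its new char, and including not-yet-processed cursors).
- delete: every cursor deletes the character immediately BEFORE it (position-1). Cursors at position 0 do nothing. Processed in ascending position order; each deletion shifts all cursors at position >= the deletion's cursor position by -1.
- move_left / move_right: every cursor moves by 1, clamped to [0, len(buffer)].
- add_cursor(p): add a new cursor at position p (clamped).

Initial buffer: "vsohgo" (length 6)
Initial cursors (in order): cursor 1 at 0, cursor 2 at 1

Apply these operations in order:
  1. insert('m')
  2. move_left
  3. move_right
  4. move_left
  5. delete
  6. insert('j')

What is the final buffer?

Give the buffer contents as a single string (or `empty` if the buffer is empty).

After op 1 (insert('m')): buffer="mvmsohgo" (len 8), cursors c1@1 c2@3, authorship 1.2.....
After op 2 (move_left): buffer="mvmsohgo" (len 8), cursors c1@0 c2@2, authorship 1.2.....
After op 3 (move_right): buffer="mvmsohgo" (len 8), cursors c1@1 c2@3, authorship 1.2.....
After op 4 (move_left): buffer="mvmsohgo" (len 8), cursors c1@0 c2@2, authorship 1.2.....
After op 5 (delete): buffer="mmsohgo" (len 7), cursors c1@0 c2@1, authorship 12.....
After op 6 (insert('j')): buffer="jmjmsohgo" (len 9), cursors c1@1 c2@3, authorship 1122.....

Answer: jmjmsohgo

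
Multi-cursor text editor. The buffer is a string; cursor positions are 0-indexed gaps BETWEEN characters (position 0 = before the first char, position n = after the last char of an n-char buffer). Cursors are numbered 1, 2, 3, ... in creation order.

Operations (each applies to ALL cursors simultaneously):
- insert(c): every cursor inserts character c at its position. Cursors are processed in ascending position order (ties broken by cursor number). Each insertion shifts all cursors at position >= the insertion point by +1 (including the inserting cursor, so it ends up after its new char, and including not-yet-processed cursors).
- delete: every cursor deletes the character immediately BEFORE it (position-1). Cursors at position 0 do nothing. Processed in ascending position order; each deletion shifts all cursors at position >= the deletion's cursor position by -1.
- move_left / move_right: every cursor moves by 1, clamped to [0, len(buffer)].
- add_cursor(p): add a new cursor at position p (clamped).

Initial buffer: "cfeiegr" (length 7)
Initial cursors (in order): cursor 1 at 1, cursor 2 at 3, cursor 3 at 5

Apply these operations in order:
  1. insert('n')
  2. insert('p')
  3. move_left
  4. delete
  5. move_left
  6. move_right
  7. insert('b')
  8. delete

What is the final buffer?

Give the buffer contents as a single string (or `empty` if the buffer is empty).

Answer: cpfepiepgr

Derivation:
After op 1 (insert('n')): buffer="cnfeniengr" (len 10), cursors c1@2 c2@5 c3@8, authorship .1..2..3..
After op 2 (insert('p')): buffer="cnpfenpienpgr" (len 13), cursors c1@3 c2@7 c3@11, authorship .11..22..33..
After op 3 (move_left): buffer="cnpfenpienpgr" (len 13), cursors c1@2 c2@6 c3@10, authorship .11..22..33..
After op 4 (delete): buffer="cpfepiepgr" (len 10), cursors c1@1 c2@4 c3@7, authorship .1..2..3..
After op 5 (move_left): buffer="cpfepiepgr" (len 10), cursors c1@0 c2@3 c3@6, authorship .1..2..3..
After op 6 (move_right): buffer="cpfepiepgr" (len 10), cursors c1@1 c2@4 c3@7, authorship .1..2..3..
After op 7 (insert('b')): buffer="cbpfebpiebpgr" (len 13), cursors c1@2 c2@6 c3@10, authorship .11..22..33..
After op 8 (delete): buffer="cpfepiepgr" (len 10), cursors c1@1 c2@4 c3@7, authorship .1..2..3..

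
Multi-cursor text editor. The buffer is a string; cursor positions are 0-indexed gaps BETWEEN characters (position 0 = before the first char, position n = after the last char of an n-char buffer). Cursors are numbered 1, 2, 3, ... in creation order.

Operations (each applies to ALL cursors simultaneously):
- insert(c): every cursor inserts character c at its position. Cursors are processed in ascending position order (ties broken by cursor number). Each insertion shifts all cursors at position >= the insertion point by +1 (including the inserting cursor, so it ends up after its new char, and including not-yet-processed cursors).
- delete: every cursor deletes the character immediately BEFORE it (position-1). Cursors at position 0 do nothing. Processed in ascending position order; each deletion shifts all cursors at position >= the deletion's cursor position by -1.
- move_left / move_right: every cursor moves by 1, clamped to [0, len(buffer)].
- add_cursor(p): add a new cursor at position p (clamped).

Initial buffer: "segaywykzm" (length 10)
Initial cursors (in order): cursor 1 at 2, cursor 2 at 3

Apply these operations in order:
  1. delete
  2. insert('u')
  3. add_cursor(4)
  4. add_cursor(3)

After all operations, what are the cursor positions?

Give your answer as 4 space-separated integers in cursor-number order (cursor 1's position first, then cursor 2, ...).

After op 1 (delete): buffer="saywykzm" (len 8), cursors c1@1 c2@1, authorship ........
After op 2 (insert('u')): buffer="suuaywykzm" (len 10), cursors c1@3 c2@3, authorship .12.......
After op 3 (add_cursor(4)): buffer="suuaywykzm" (len 10), cursors c1@3 c2@3 c3@4, authorship .12.......
After op 4 (add_cursor(3)): buffer="suuaywykzm" (len 10), cursors c1@3 c2@3 c4@3 c3@4, authorship .12.......

Answer: 3 3 4 3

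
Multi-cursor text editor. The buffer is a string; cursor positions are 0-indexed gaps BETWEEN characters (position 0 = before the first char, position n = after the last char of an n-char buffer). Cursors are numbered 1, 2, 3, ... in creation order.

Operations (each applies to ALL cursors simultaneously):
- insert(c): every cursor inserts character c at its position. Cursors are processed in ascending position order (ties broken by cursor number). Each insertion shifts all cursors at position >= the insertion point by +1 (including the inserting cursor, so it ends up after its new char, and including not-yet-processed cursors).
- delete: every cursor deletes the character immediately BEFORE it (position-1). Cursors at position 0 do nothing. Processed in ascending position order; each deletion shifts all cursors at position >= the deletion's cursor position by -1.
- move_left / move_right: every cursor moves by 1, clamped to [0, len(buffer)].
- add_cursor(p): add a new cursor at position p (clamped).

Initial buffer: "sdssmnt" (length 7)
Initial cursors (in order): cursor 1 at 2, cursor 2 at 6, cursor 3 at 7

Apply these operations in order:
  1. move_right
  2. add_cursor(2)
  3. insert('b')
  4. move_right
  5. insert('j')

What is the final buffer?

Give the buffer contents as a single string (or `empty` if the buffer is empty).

Answer: sdbsjbsjmntbbjj

Derivation:
After op 1 (move_right): buffer="sdssmnt" (len 7), cursors c1@3 c2@7 c3@7, authorship .......
After op 2 (add_cursor(2)): buffer="sdssmnt" (len 7), cursors c4@2 c1@3 c2@7 c3@7, authorship .......
After op 3 (insert('b')): buffer="sdbsbsmntbb" (len 11), cursors c4@3 c1@5 c2@11 c3@11, authorship ..4.1....23
After op 4 (move_right): buffer="sdbsbsmntbb" (len 11), cursors c4@4 c1@6 c2@11 c3@11, authorship ..4.1....23
After op 5 (insert('j')): buffer="sdbsjbsjmntbbjj" (len 15), cursors c4@5 c1@8 c2@15 c3@15, authorship ..4.41.1...2323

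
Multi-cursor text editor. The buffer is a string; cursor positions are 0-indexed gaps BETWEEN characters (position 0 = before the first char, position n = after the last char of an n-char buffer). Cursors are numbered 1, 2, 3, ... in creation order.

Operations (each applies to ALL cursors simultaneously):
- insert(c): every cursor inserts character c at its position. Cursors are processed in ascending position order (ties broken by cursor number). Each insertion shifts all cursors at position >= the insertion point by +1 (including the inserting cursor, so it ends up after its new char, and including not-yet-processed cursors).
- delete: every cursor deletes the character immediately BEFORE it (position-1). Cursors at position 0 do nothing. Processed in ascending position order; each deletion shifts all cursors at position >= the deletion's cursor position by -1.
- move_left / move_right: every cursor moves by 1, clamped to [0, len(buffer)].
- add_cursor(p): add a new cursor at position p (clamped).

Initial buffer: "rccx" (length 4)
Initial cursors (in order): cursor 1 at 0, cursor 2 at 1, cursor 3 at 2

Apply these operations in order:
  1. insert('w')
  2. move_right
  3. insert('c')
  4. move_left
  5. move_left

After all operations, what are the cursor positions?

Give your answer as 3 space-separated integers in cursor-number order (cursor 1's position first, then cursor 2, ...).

After op 1 (insert('w')): buffer="wrwcwcx" (len 7), cursors c1@1 c2@3 c3@5, authorship 1.2.3..
After op 2 (move_right): buffer="wrwcwcx" (len 7), cursors c1@2 c2@4 c3@6, authorship 1.2.3..
After op 3 (insert('c')): buffer="wrcwccwccx" (len 10), cursors c1@3 c2@6 c3@9, authorship 1.12.23.3.
After op 4 (move_left): buffer="wrcwccwccx" (len 10), cursors c1@2 c2@5 c3@8, authorship 1.12.23.3.
After op 5 (move_left): buffer="wrcwccwccx" (len 10), cursors c1@1 c2@4 c3@7, authorship 1.12.23.3.

Answer: 1 4 7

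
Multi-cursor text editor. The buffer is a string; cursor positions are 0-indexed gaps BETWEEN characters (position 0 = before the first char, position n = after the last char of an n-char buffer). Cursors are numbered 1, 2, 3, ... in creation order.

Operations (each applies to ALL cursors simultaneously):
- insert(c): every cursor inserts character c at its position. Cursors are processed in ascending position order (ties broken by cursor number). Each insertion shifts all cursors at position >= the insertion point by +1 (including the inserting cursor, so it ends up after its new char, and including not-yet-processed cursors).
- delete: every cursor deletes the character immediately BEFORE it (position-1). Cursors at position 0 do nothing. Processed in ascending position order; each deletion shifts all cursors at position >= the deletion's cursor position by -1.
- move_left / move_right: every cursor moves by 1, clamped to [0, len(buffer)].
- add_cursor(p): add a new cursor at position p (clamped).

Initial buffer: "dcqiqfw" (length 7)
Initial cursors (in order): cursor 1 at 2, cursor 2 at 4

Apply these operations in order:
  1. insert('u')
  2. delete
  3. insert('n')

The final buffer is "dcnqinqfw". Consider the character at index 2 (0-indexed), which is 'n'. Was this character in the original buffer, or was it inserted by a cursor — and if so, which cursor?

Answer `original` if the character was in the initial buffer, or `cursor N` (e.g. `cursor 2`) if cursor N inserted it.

Answer: cursor 1

Derivation:
After op 1 (insert('u')): buffer="dcuqiuqfw" (len 9), cursors c1@3 c2@6, authorship ..1..2...
After op 2 (delete): buffer="dcqiqfw" (len 7), cursors c1@2 c2@4, authorship .......
After op 3 (insert('n')): buffer="dcnqinqfw" (len 9), cursors c1@3 c2@6, authorship ..1..2...
Authorship (.=original, N=cursor N): . . 1 . . 2 . . .
Index 2: author = 1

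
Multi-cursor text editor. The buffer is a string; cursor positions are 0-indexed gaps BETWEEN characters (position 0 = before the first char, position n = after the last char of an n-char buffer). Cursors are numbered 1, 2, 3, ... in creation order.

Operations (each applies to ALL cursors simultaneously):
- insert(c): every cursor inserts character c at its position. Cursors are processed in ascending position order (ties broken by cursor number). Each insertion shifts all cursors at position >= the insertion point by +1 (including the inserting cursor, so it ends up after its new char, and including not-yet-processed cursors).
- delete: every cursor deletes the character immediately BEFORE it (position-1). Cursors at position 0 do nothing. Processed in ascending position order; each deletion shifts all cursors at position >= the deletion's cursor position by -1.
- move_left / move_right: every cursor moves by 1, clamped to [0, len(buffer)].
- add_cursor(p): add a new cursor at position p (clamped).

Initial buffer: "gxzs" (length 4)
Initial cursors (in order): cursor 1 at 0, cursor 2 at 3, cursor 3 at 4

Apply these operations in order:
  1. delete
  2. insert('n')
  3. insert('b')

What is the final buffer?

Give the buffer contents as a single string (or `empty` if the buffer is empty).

Answer: nbgxnnbb

Derivation:
After op 1 (delete): buffer="gx" (len 2), cursors c1@0 c2@2 c3@2, authorship ..
After op 2 (insert('n')): buffer="ngxnn" (len 5), cursors c1@1 c2@5 c3@5, authorship 1..23
After op 3 (insert('b')): buffer="nbgxnnbb" (len 8), cursors c1@2 c2@8 c3@8, authorship 11..2323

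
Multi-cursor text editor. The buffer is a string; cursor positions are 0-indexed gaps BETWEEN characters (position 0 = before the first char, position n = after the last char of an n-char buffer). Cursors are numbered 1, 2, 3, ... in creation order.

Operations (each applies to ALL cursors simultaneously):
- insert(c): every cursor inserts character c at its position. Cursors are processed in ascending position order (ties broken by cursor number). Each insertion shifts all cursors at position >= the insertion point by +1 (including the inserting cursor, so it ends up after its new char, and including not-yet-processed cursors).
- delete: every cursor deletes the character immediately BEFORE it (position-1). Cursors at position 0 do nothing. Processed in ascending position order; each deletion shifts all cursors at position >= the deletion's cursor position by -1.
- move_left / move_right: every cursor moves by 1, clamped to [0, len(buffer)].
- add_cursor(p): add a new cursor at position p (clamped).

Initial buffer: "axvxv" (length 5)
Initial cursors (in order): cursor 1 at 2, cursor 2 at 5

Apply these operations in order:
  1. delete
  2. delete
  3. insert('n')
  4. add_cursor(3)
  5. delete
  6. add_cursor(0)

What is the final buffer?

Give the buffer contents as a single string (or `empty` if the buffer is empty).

After op 1 (delete): buffer="avx" (len 3), cursors c1@1 c2@3, authorship ...
After op 2 (delete): buffer="v" (len 1), cursors c1@0 c2@1, authorship .
After op 3 (insert('n')): buffer="nvn" (len 3), cursors c1@1 c2@3, authorship 1.2
After op 4 (add_cursor(3)): buffer="nvn" (len 3), cursors c1@1 c2@3 c3@3, authorship 1.2
After op 5 (delete): buffer="" (len 0), cursors c1@0 c2@0 c3@0, authorship 
After op 6 (add_cursor(0)): buffer="" (len 0), cursors c1@0 c2@0 c3@0 c4@0, authorship 

Answer: empty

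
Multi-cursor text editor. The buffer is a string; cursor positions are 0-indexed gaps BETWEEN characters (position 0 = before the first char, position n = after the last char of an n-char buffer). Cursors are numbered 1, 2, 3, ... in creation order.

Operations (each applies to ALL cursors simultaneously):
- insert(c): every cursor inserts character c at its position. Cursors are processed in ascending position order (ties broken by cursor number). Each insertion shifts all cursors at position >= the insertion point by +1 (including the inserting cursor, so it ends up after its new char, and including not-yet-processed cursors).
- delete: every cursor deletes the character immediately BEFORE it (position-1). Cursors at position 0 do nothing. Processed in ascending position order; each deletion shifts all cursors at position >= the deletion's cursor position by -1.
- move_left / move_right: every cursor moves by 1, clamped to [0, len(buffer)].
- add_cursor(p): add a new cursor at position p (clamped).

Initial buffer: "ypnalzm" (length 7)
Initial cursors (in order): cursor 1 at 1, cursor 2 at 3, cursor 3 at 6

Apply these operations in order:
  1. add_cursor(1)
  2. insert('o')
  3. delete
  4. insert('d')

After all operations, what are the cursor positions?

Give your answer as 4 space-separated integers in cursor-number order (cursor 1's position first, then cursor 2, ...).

After op 1 (add_cursor(1)): buffer="ypnalzm" (len 7), cursors c1@1 c4@1 c2@3 c3@6, authorship .......
After op 2 (insert('o')): buffer="yoopnoalzom" (len 11), cursors c1@3 c4@3 c2@6 c3@10, authorship .14..2...3.
After op 3 (delete): buffer="ypnalzm" (len 7), cursors c1@1 c4@1 c2@3 c3@6, authorship .......
After op 4 (insert('d')): buffer="yddpndalzdm" (len 11), cursors c1@3 c4@3 c2@6 c3@10, authorship .14..2...3.

Answer: 3 6 10 3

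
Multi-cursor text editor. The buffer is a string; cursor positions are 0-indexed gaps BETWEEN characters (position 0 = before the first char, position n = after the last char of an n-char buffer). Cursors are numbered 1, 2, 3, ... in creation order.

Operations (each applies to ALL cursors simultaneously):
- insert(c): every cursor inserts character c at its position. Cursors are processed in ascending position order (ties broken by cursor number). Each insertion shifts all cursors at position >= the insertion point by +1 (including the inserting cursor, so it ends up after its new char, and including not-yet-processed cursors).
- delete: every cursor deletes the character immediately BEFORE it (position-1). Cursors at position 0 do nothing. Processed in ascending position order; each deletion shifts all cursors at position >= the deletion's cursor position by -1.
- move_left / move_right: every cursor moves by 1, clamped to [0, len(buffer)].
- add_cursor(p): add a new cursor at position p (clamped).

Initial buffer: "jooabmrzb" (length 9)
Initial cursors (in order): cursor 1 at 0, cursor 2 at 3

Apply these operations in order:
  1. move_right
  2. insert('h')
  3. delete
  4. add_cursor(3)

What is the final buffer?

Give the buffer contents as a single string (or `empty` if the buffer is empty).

After op 1 (move_right): buffer="jooabmrzb" (len 9), cursors c1@1 c2@4, authorship .........
After op 2 (insert('h')): buffer="jhooahbmrzb" (len 11), cursors c1@2 c2@6, authorship .1...2.....
After op 3 (delete): buffer="jooabmrzb" (len 9), cursors c1@1 c2@4, authorship .........
After op 4 (add_cursor(3)): buffer="jooabmrzb" (len 9), cursors c1@1 c3@3 c2@4, authorship .........

Answer: jooabmrzb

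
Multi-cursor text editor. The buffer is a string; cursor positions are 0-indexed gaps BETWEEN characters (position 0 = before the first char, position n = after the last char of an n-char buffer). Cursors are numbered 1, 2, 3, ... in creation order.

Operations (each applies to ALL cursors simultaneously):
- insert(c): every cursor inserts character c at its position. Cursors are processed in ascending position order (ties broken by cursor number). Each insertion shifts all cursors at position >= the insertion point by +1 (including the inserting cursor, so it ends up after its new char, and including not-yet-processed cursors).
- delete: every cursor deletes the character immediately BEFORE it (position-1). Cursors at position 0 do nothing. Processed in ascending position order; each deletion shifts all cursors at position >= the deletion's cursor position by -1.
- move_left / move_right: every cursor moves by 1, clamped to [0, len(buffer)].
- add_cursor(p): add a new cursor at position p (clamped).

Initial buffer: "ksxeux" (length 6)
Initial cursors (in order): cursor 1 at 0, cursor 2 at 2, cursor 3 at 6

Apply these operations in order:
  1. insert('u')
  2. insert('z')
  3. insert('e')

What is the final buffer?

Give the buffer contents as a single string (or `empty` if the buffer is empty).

After op 1 (insert('u')): buffer="uksuxeuxu" (len 9), cursors c1@1 c2@4 c3@9, authorship 1..2....3
After op 2 (insert('z')): buffer="uzksuzxeuxuz" (len 12), cursors c1@2 c2@6 c3@12, authorship 11..22....33
After op 3 (insert('e')): buffer="uzeksuzexeuxuze" (len 15), cursors c1@3 c2@8 c3@15, authorship 111..222....333

Answer: uzeksuzexeuxuze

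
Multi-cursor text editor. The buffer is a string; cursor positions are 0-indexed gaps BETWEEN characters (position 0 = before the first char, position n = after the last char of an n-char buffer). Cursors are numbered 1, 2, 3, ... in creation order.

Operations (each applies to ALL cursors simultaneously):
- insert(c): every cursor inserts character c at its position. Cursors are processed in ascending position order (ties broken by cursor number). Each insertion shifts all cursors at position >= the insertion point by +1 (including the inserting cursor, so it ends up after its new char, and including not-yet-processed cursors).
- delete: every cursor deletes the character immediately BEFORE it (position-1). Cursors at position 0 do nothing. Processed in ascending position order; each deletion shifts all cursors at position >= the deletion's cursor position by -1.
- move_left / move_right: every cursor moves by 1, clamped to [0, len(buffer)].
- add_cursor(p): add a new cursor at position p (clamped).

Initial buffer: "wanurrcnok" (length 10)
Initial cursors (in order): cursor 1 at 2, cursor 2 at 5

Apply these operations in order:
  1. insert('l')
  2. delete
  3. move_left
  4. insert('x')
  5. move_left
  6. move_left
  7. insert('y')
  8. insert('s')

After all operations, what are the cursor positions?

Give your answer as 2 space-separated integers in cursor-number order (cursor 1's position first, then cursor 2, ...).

After op 1 (insert('l')): buffer="walnurlrcnok" (len 12), cursors c1@3 c2@7, authorship ..1...2.....
After op 2 (delete): buffer="wanurrcnok" (len 10), cursors c1@2 c2@5, authorship ..........
After op 3 (move_left): buffer="wanurrcnok" (len 10), cursors c1@1 c2@4, authorship ..........
After op 4 (insert('x')): buffer="wxanuxrrcnok" (len 12), cursors c1@2 c2@6, authorship .1...2......
After op 5 (move_left): buffer="wxanuxrrcnok" (len 12), cursors c1@1 c2@5, authorship .1...2......
After op 6 (move_left): buffer="wxanuxrrcnok" (len 12), cursors c1@0 c2@4, authorship .1...2......
After op 7 (insert('y')): buffer="ywxanyuxrrcnok" (len 14), cursors c1@1 c2@6, authorship 1.1..2.2......
After op 8 (insert('s')): buffer="yswxanysuxrrcnok" (len 16), cursors c1@2 c2@8, authorship 11.1..22.2......

Answer: 2 8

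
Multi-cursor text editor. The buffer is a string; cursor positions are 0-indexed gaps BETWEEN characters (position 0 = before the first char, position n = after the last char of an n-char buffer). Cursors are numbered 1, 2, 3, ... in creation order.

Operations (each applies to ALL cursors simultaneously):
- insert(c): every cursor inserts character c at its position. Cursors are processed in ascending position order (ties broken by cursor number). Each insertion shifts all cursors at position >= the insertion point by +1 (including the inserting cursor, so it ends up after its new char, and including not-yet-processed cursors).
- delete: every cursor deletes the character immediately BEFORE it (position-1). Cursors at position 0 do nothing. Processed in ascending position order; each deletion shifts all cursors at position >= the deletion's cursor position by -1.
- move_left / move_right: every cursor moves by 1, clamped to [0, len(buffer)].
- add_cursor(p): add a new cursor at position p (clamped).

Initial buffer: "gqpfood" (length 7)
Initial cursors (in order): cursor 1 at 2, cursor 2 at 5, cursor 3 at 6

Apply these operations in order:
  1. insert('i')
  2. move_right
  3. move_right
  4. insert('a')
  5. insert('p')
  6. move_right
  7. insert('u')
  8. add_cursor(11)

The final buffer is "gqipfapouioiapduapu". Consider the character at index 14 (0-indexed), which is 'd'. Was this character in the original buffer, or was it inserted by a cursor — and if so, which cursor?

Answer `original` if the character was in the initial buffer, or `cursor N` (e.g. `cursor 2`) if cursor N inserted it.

Answer: original

Derivation:
After op 1 (insert('i')): buffer="gqipfoioid" (len 10), cursors c1@3 c2@7 c3@9, authorship ..1...2.3.
After op 2 (move_right): buffer="gqipfoioid" (len 10), cursors c1@4 c2@8 c3@10, authorship ..1...2.3.
After op 3 (move_right): buffer="gqipfoioid" (len 10), cursors c1@5 c2@9 c3@10, authorship ..1...2.3.
After op 4 (insert('a')): buffer="gqipfaoioiada" (len 13), cursors c1@6 c2@11 c3@13, authorship ..1..1.2.32.3
After op 5 (insert('p')): buffer="gqipfapoioiapdap" (len 16), cursors c1@7 c2@13 c3@16, authorship ..1..11.2.322.33
After op 6 (move_right): buffer="gqipfapoioiapdap" (len 16), cursors c1@8 c2@14 c3@16, authorship ..1..11.2.322.33
After op 7 (insert('u')): buffer="gqipfapouioiapduapu" (len 19), cursors c1@9 c2@16 c3@19, authorship ..1..11.12.322.2333
After op 8 (add_cursor(11)): buffer="gqipfapouioiapduapu" (len 19), cursors c1@9 c4@11 c2@16 c3@19, authorship ..1..11.12.322.2333
Authorship (.=original, N=cursor N): . . 1 . . 1 1 . 1 2 . 3 2 2 . 2 3 3 3
Index 14: author = original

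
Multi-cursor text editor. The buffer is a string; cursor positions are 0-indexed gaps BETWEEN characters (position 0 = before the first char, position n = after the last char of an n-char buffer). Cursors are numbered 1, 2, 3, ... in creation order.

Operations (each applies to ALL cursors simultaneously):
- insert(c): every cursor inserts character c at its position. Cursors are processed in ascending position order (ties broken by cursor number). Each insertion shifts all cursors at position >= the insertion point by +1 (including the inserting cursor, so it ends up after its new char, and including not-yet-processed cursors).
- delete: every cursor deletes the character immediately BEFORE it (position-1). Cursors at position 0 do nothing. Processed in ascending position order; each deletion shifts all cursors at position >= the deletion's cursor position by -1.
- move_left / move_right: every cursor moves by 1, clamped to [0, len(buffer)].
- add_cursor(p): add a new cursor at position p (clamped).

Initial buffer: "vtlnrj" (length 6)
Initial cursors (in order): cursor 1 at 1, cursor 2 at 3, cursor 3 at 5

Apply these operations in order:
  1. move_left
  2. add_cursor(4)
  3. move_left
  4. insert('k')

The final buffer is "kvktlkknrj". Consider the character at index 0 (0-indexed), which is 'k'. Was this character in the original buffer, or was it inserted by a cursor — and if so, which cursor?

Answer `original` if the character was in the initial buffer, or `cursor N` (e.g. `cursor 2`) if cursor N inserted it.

Answer: cursor 1

Derivation:
After op 1 (move_left): buffer="vtlnrj" (len 6), cursors c1@0 c2@2 c3@4, authorship ......
After op 2 (add_cursor(4)): buffer="vtlnrj" (len 6), cursors c1@0 c2@2 c3@4 c4@4, authorship ......
After op 3 (move_left): buffer="vtlnrj" (len 6), cursors c1@0 c2@1 c3@3 c4@3, authorship ......
After op 4 (insert('k')): buffer="kvktlkknrj" (len 10), cursors c1@1 c2@3 c3@7 c4@7, authorship 1.2..34...
Authorship (.=original, N=cursor N): 1 . 2 . . 3 4 . . .
Index 0: author = 1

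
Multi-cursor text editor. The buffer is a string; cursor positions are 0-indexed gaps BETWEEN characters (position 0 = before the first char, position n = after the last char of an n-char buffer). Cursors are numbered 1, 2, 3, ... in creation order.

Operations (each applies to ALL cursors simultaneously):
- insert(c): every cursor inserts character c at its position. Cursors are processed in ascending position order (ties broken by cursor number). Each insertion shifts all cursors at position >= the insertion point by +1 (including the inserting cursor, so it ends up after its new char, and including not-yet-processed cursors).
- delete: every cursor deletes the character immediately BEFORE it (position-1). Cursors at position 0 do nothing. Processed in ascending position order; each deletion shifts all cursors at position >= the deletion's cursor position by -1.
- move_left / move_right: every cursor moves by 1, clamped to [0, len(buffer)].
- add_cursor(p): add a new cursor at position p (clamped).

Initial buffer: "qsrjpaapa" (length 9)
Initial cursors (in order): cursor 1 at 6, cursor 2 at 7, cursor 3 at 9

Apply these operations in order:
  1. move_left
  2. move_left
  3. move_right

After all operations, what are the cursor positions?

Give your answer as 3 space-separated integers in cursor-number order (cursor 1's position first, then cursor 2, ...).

Answer: 5 6 8

Derivation:
After op 1 (move_left): buffer="qsrjpaapa" (len 9), cursors c1@5 c2@6 c3@8, authorship .........
After op 2 (move_left): buffer="qsrjpaapa" (len 9), cursors c1@4 c2@5 c3@7, authorship .........
After op 3 (move_right): buffer="qsrjpaapa" (len 9), cursors c1@5 c2@6 c3@8, authorship .........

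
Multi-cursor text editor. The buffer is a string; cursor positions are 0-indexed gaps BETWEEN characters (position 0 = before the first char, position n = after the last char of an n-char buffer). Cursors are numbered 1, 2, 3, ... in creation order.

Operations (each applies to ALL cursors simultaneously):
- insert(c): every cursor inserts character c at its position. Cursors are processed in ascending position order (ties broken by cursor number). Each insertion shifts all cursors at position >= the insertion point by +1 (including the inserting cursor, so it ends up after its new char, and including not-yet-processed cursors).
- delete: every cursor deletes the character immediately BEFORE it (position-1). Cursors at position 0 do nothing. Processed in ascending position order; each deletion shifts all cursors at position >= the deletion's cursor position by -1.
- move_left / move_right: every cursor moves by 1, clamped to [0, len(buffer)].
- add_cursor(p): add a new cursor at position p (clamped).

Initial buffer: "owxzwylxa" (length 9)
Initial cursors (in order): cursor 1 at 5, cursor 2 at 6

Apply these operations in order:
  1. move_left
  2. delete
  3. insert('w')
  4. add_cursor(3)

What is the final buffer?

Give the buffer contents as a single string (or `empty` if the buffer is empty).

Answer: owxwwylxa

Derivation:
After op 1 (move_left): buffer="owxzwylxa" (len 9), cursors c1@4 c2@5, authorship .........
After op 2 (delete): buffer="owxylxa" (len 7), cursors c1@3 c2@3, authorship .......
After op 3 (insert('w')): buffer="owxwwylxa" (len 9), cursors c1@5 c2@5, authorship ...12....
After op 4 (add_cursor(3)): buffer="owxwwylxa" (len 9), cursors c3@3 c1@5 c2@5, authorship ...12....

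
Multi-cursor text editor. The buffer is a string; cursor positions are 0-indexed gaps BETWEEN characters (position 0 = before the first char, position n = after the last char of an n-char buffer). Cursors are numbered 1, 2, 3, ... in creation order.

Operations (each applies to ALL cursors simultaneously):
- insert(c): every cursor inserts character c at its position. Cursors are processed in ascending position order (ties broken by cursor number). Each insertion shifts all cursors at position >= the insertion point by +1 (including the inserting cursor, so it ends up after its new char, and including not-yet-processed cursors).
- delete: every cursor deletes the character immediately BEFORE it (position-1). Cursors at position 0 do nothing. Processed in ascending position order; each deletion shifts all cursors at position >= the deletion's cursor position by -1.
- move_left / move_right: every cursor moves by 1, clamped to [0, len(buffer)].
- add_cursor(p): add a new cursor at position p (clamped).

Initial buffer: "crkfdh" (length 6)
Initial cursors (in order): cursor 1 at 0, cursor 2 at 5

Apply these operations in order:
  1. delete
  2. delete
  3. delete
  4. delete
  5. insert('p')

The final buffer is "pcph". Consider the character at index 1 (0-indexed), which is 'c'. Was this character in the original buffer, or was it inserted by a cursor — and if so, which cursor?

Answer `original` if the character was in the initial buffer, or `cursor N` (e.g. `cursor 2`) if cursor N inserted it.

After op 1 (delete): buffer="crkfh" (len 5), cursors c1@0 c2@4, authorship .....
After op 2 (delete): buffer="crkh" (len 4), cursors c1@0 c2@3, authorship ....
After op 3 (delete): buffer="crh" (len 3), cursors c1@0 c2@2, authorship ...
After op 4 (delete): buffer="ch" (len 2), cursors c1@0 c2@1, authorship ..
After op 5 (insert('p')): buffer="pcph" (len 4), cursors c1@1 c2@3, authorship 1.2.
Authorship (.=original, N=cursor N): 1 . 2 .
Index 1: author = original

Answer: original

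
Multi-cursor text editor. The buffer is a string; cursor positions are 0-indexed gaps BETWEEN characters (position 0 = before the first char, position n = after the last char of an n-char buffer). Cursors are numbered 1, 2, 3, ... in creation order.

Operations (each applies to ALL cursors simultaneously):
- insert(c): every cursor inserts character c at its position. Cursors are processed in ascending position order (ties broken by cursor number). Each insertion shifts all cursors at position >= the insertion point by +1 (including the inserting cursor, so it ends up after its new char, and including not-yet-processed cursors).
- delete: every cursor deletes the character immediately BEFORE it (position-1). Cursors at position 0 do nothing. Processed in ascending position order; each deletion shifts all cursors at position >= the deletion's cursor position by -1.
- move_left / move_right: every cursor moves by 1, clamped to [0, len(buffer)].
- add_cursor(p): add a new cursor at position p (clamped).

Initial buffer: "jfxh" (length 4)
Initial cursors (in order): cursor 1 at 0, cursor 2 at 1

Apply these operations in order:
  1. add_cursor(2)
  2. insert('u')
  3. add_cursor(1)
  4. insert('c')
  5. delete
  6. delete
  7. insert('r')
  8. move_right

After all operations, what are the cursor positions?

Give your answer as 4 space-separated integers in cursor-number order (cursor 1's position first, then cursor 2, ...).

Answer: 3 5 7 3

Derivation:
After op 1 (add_cursor(2)): buffer="jfxh" (len 4), cursors c1@0 c2@1 c3@2, authorship ....
After op 2 (insert('u')): buffer="ujufuxh" (len 7), cursors c1@1 c2@3 c3@5, authorship 1.2.3..
After op 3 (add_cursor(1)): buffer="ujufuxh" (len 7), cursors c1@1 c4@1 c2@3 c3@5, authorship 1.2.3..
After op 4 (insert('c')): buffer="uccjucfucxh" (len 11), cursors c1@3 c4@3 c2@6 c3@9, authorship 114.22.33..
After op 5 (delete): buffer="ujufuxh" (len 7), cursors c1@1 c4@1 c2@3 c3@5, authorship 1.2.3..
After op 6 (delete): buffer="jfxh" (len 4), cursors c1@0 c4@0 c2@1 c3@2, authorship ....
After op 7 (insert('r')): buffer="rrjrfrxh" (len 8), cursors c1@2 c4@2 c2@4 c3@6, authorship 14.2.3..
After op 8 (move_right): buffer="rrjrfrxh" (len 8), cursors c1@3 c4@3 c2@5 c3@7, authorship 14.2.3..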